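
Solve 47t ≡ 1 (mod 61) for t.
13

Using Extended Euclidean Algorithm:
gcd(47, 61) = 1
Bezout coefficients: 47 × 13 + 61 × -10 = 1
So 47 × 13 ≡ 1 (mod 61)
The inverse is 13 mod 61 = 13
Verification: 47 × 13 = 611 = 10 × 61 + 1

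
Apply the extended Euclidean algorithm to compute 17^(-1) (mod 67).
Extended GCD: 17(4) + 67(-1) = 1. So 17^(-1) ≡ 4 ≡ 4 (mod 67). Verify: 17 × 4 = 68 ≡ 1 (mod 67)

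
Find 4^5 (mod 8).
5 = 4 + 1 (binary 101). Repeated squaring mod 8: 4^1 ≡ 4; 4^2 ≡ 4² = 16 ≡ 0; 4^4 ≡ 0² = 0 ≡ 0. Multiply: 4^5 = 4^4 × 4^1 ≡ 0 × 4 (mod 8): 0 × 4 = 0 ≡ 0. So 4^5 ≡ 0 (mod 8).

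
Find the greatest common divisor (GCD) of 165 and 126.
3

Using the Euclidean algorithm:
165 = 1 × 126 + 39
126 = 3 × 39 + 9
39 = 4 × 9 + 3
9 = 3 × 3 + 0

GCD(165, 126) = 3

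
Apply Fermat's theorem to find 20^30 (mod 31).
By Fermat's Little Theorem, 20^{30} ≡ 1 (mod 31) since 31 is prime and gcd(20, 31) = 1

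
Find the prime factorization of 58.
2 × 29

Divide by primes starting from smallest:
58 ÷ 2 = 29
29 ÷ 29 = 1

58 = 2 × 29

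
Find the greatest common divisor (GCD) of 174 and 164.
2

Using the Euclidean algorithm:
174 = 1 × 164 + 10
164 = 16 × 10 + 4
10 = 2 × 4 + 2
4 = 2 × 2 + 0

GCD(174, 164) = 2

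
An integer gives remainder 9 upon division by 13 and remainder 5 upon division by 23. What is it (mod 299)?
M = 13 × 23 = 299. M₁ = 23, y₁ ≡ 4 (mod 13). M₂ = 13, y₂ ≡ 16 (mod 23). x = 9×23×4 + 5×13×16 ≡ 74 (mod 299). The smallest positive such number is 74.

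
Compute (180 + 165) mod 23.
0

(180 + 165) = 345
345 mod 23 = 0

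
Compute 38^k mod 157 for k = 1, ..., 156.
g^1, g^2, ..., g^{156} mod 157: {38, 31, 79, 19, 94, 118, 88, 47, 59, 44, 102, 108, 22, 51, 54, 11, 104, 27, 84, 52, 92, 42, 26, 46, 21, 13, 23, 89, 85, 90, 123, 121, 45, 140, 139, 101, 70, 148, 129, 35, 74, 143, 96, 37, 150, 48, 97, 75, 24, 127, 116, 12, 142, 58, 6, 71, 29, 3, 114, 93, 80, 57, 125, 40, 107, 141, 20, 132, 149, 10, 66, 153, 5, 33, 155, 81, 95, 156, 119, 126, 78, 138, 63, 39, 69, 110, 98, 113, 55, 49, 135, 106, 103, 146, 53, 130, 73, 105, 65, 115, 131, 111, 136, 144, 134, 68, 72, 67, 34, 36, 112, 17, 18, 56, 87, 9, 28, 122, 83, 14, 61, 120, 7, 109, 60, 82, 133, 30, 41, 145, 15, 99, 151, 86, 128, 154, 43, 64, 77, 100, 32, 117, 50, 16, 137, 25, 8, 147, 91, 4, 152, 124, 2, 76, 62, 1}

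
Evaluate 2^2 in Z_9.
2 = 2 (binary 10). Repeated squaring mod 9: 2^1 ≡ 2; 2^2 ≡ 2² = 4 ≡ 4. So 2^2 ≡ 4 (mod 9).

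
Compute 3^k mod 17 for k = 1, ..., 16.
g^1, g^2, ..., g^{16} mod 17: {3, 9, 10, 13, 5, 15, 11, 16, 14, 8, 7, 4, 12, 2, 6, 1}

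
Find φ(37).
36

Prime factorization: 37 = 37
Using the formula φ(n) = n × Π(1 - 1/p) for each prime factor p:
φ(37) = 37 × (1 - 1/37)
φ(37) = 36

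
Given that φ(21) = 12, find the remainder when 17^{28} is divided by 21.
By Euler: 17^{12} ≡ 1 (mod 21) since gcd(17, 21) = 1. 28 = 2×12 + 4. So 17^{28} ≡ 17^{4} ≡ 4 (mod 21)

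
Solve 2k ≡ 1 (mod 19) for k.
2^(-1) ≡ 10 (mod 19). Verification: 2 × 10 = 20 ≡ 1 (mod 19)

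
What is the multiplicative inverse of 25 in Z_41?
25^(-1) ≡ 23 (mod 41). Verification: 25 × 23 = 575 ≡ 1 (mod 41)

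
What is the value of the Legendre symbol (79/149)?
(79/149) = 79^{74} mod 149 = -1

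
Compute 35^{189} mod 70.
35

Using successive squaring:
Binary expansion of 189: 10111101
Powers of 35 mod 70 (each is the square of the previous):
  35^1 ≡ 35 (mod 70)
  35^2 ≡ 35² = 1225 ≡ 35 (mod 70)
  35^4 ≡ 35² = 1225 ≡ 35 (mod 70)
  35^8 ≡ 35² = 1225 ≡ 35 (mod 70)
  35^16 ≡ 35² = 1225 ≡ 35 (mod 70)
  35^32 ≡ 35² = 1225 ≡ 35 (mod 70)
  35^64 ≡ 35² = 1225 ≡ 35 (mod 70)
  35^128 ≡ 35² = 1225 ≡ 35 (mod 70)
189 = 128 + 32 + 16 + 8 + 4 + 1, so 35^189 = 35^128 × 35^32 × 35^16 × 35^8 × 35^4 × 35^1 ≡ 35 × 35 × 35 × 35 × 35 × 35 (mod 70)
Multiplying step by step:
  35 × 35 = 1225 ≡ 35 (mod 70)
  35 × 35 = 1225 ≡ 35 (mod 70)
  35 × 35 = 1225 ≡ 35 (mod 70)
  35 × 35 = 1225 ≡ 35 (mod 70)
  35 × 35 = 1225 ≡ 35 (mod 70)
Result: 35^189 ≡ 35 (mod 70)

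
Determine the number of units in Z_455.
288

Prime factorization: 455 = 5 × 7 × 13
Using the formula φ(n) = n × Π(1 - 1/p) for each prime factor p:
φ(455) = 455 × (1 - 1/5) × (1 - 1/7) × (1 - 1/13)
φ(455) = 288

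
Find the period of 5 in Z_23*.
Powers of 5 mod 23: 5^1≡5, 5^2≡2, 5^3≡10, 5^4≡4, 5^5≡20, 5^6≡8, 5^7≡17, 5^8≡16, 5^9≡11, 5^10≡9, 5^11≡22, 5^12≡18, 5^13≡21, 5^14≡13, 5^15≡19, 5^16≡3, 5^17≡15, 5^18≡6, 5^19≡7, 5^20≡12, 5^21≡14, 5^22≡1. Order = 22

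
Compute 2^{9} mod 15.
2

Using successive squaring:
Binary expansion of 9: 1001
Powers of 2 mod 15 (each is the square of the previous):
  2^1 ≡ 2 (mod 15)
  2^2 ≡ 2² = 4 ≡ 4 (mod 15)
  2^4 ≡ 4² = 16 ≡ 1 (mod 15)
  2^8 ≡ 1² = 1 ≡ 1 (mod 15)
9 = 8 + 1, so 2^9 = 2^8 × 2^1 ≡ 1 × 2 (mod 15)
Multiplying step by step:
  1 × 2 = 2 ≡ 2 (mod 15)
Result: 2^9 ≡ 2 (mod 15)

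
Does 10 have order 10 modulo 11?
p - 1 = 10 has prime divisors 2, 5. Check 10^(10/q) mod 11 for each: 10^(10/2) = 10^5 ≡ 10, 10^(10/5) = 10^2 ≡ 1 (mod 11). Since 10^2 ≡ 1 (mod 11), the order of 10 divides 2 (in fact the order is 2) ≠ 10, so it is not a primitive root.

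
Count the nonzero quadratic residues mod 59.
For prime 59, there are (p-1)/2 = (59-1)/2 = 29 quadratic residues (excluding 0).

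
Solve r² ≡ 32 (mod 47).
The square roots of 32 mod 47 are 28 and 19. Verify: 28² = 784 ≡ 32 (mod 47)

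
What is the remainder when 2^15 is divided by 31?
Using repeated squaring. 15 = 8 + 4 + 2 + 1 (binary 1111). Repeated squaring mod 31: 2^1 ≡ 2; 2^2 ≡ 2² = 4 ≡ 4; 2^4 ≡ 4² = 16 ≡ 16; 2^8 ≡ 16² = 256 ≡ 8. Multiply: 2^15 = 2^8 × 2^4 × 2^2 × 2^1 ≡ 8 × 16 × 4 × 2 (mod 31): 8 × 16 = 128 ≡ 4; 4 × 4 = 16 ≡ 16; 16 × 2 = 32 ≡ 1. So 2^15 ≡ 1 (mod 31).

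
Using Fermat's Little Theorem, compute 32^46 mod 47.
By Fermat's Little Theorem, 32^{46} ≡ 1 (mod 47) since 47 is prime and gcd(32, 47) = 1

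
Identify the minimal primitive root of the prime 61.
p - 1 = 60 has prime divisors 2, 3, 5. h is a primitive root mod 61 iff h^(60/q) ≢ 1 (mod 61) for each such q.
h = 2: 2^30 ≡ 60, 2^20 ≡ 47, 2^12 ≡ 9 (mod 61); none is 1, so 2 has order 60 and is a primitive root.
The smallest primitive root mod 61 is g = 2.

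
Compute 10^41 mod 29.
Using Fermat: 10^{28} ≡ 1 (mod 29). 41 ≡ 13 (mod 28). So 10^{41} ≡ 10^{13} ≡ 26 (mod 29)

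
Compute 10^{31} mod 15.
10

Using successive squaring:
Binary expansion of 31: 11111
Powers of 10 mod 15 (each is the square of the previous):
  10^1 ≡ 10 (mod 15)
  10^2 ≡ 10² = 100 ≡ 10 (mod 15)
  10^4 ≡ 10² = 100 ≡ 10 (mod 15)
  10^8 ≡ 10² = 100 ≡ 10 (mod 15)
  10^16 ≡ 10² = 100 ≡ 10 (mod 15)
31 = 16 + 8 + 4 + 2 + 1, so 10^31 = 10^16 × 10^8 × 10^4 × 10^2 × 10^1 ≡ 10 × 10 × 10 × 10 × 10 (mod 15)
Multiplying step by step:
  10 × 10 = 100 ≡ 10 (mod 15)
  10 × 10 = 100 ≡ 10 (mod 15)
  10 × 10 = 100 ≡ 10 (mod 15)
  10 × 10 = 100 ≡ 10 (mod 15)
Result: 10^31 ≡ 10 (mod 15)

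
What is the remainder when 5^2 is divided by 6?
2 = 2 (binary 10). Repeated squaring mod 6: 5^1 ≡ 5; 5^2 ≡ 5² = 25 ≡ 1. So 5^2 ≡ 1 (mod 6).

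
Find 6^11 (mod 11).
Using Fermat: 6^{10} ≡ 1 (mod 11). 11 ≡ 1 (mod 10). So 6^{11} ≡ 6^{1} ≡ 6 (mod 11)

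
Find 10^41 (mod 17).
Using Fermat: 10^{16} ≡ 1 (mod 17). 41 ≡ 9 (mod 16). So 10^{41} ≡ 10^{9} ≡ 7 (mod 17)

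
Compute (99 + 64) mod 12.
7

(99 + 64) = 163
163 mod 12 = 7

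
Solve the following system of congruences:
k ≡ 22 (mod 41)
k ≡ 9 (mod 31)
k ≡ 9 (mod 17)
16873

Using the Chinese Remainder Theorem:
M = product of moduli = 21607
For equation 1: M_1 = 527, 527 ≡ 35 (mod 41), inverse of 527 mod 41 is 34 (check: 35 × 34 = 1190 ≡ 1 (mod 41))
For equation 2: M_2 = 697, 697 ≡ 15 (mod 31), inverse of 697 mod 31 is 29 (check: 15 × 29 = 435 ≡ 1 (mod 31))
For equation 3: M_3 = 1271, 1271 ≡ 13 (mod 17), inverse of 1271 mod 17 is 4 (check: 13 × 4 = 52 ≡ 1 (mod 17))
Combine: k ≡ Σ r_i×M_i×(M_i⁻¹ mod m_i) = 22×527×34 + 9×697×29 + 9×1271×4 = 394196 + 181917 + 45756 = 621869
621869 mod 21607 = 16873
k ≡ 16873 (mod 21607)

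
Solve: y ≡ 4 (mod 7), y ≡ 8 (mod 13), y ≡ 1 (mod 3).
M = 7 × 13 × 3 = 273. M₁ = 39, y₁ ≡ 2 (mod 7). M₂ = 21, y₂ ≡ 5 (mod 13). M₃ = 91, y₃ ≡ 1 (mod 3). y = 4×39×2 + 8×21×5 + 1×91×1 ≡ 151 (mod 273)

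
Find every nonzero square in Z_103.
QRs mod 103: {1, 2, 4, 7, 8, 9, 13, 14, 15, 16, 17, 18, 19, 23, 25, 26, 28, 29, 30, 32, 33, 34, 36, 38, 41, 46, 49, 50, 52, 55, 56, 58, 59, 60, 61, 63, 64, 66, 68, 72, 76, 79, 81, 82, 83, 91, 92, 93, 97, 98, 100}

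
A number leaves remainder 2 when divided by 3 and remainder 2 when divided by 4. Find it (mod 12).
M = 3 × 4 = 12. M₁ = 4, y₁ ≡ 1 (mod 3). M₂ = 3, y₂ ≡ 3 (mod 4). m = 2×4×1 + 2×3×3 ≡ 2 (mod 12)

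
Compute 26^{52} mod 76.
64

Using successive squaring:
Binary expansion of 52: 110100
Powers of 26 mod 76 (each is the square of the previous):
  26^1 ≡ 26 (mod 76)
  26^2 ≡ 26² = 676 ≡ 68 (mod 76)
  26^4 ≡ 68² = 4624 ≡ 64 (mod 76)
  26^8 ≡ 64² = 4096 ≡ 68 (mod 76)
  26^16 ≡ 68² = 4624 ≡ 64 (mod 76)
  26^32 ≡ 64² = 4096 ≡ 68 (mod 76)
52 = 32 + 16 + 4, so 26^52 = 26^32 × 26^16 × 26^4 ≡ 68 × 64 × 64 (mod 76)
Multiplying step by step:
  68 × 64 = 4352 ≡ 20 (mod 76)
  20 × 64 = 1280 ≡ 64 (mod 76)
Result: 26^52 ≡ 64 (mod 76)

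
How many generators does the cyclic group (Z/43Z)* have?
12

The number of primitive roots modulo p is φ(p-1) = φ(42)
φ(42) = 12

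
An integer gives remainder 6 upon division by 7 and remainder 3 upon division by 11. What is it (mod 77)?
M = 7 × 11 = 77. M₁ = 11, y₁ ≡ 2 (mod 7). M₂ = 7, y₂ ≡ 8 (mod 11). y = 6×11×2 + 3×7×8 ≡ 69 (mod 77). The smallest positive such number is 69.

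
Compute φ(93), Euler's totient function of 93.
60

Prime factorization: 93 = 3 × 31
Using the formula φ(n) = n × Π(1 - 1/p) for each prime factor p:
φ(93) = 93 × (1 - 1/3) × (1 - 1/31)
φ(93) = 60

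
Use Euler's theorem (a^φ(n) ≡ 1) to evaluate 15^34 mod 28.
By Euler: 15^{12} ≡ 1 (mod 28) since gcd(15, 28) = 1. 34 = 2×12 + 10. So 15^{34} ≡ 15^{10} ≡ 1 (mod 28)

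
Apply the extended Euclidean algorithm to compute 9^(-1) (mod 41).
Extended GCD: 9(-9) + 41(2) = 1. So 9^(-1) ≡ 32 ≡ 32 (mod 41). Verify: 9 × 32 = 288 ≡ 1 (mod 41)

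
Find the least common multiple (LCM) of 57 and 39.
741

First find GCD(57, 39) using the Euclidean algorithm:
57 = 1 × 39 + 18
39 = 2 × 18 + 3
18 = 6 × 3 + 0
GCD(57, 39) = 3

LCM formula: LCM(a, b) = (a × b) / GCD(a, b)
LCM(57, 39) = (57 × 39) / 3
LCM(57, 39) = 2223 / 3
LCM(57, 39) = 741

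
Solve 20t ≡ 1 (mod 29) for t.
16

Using Extended Euclidean Algorithm:
gcd(20, 29) = 1
Bezout coefficients: 20 × -13 + 29 × 9 = 1
So 20 × -13 ≡ 1 (mod 29)
The inverse is -13 mod 29 = 16
Verification: 20 × 16 = 320 = 11 × 29 + 1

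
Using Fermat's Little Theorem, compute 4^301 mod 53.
By Fermat: 4^{52} ≡ 1 (mod 53). 301 = 5×52 + 41. So 4^{301} ≡ 4^{41} ≡ 37 (mod 53)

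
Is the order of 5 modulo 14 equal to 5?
No, the actual order is 6, not 5.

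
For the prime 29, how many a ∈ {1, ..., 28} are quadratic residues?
For prime 29, there are (p-1)/2 = (29-1)/2 = 14 quadratic residues (excluding 0).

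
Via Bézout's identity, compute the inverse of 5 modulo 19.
Extended GCD: 5(4) + 19(-1) = 1. So 5^(-1) ≡ 4 ≡ 4 (mod 19). Verify: 5 × 4 = 20 ≡ 1 (mod 19)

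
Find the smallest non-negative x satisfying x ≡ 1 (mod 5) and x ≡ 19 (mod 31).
M = 5 × 31 = 155. M₁ = 31, y₁ ≡ 1 (mod 5). M₂ = 5, y₂ ≡ 25 (mod 31). x = 1×31×1 + 19×5×25 ≡ 81 (mod 155)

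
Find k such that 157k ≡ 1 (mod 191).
157^(-1) ≡ 73 (mod 191). Verification: 157 × 73 = 11461 ≡ 1 (mod 191)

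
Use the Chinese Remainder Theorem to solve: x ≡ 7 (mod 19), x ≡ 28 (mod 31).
121

Using the Chinese Remainder Theorem:
M = product of moduli = 589
For equation 1: M_1 = 31, 31 ≡ 12 (mod 19), inverse of 31 mod 19 is 8 (check: 12 × 8 = 96 ≡ 1 (mod 19))
For equation 2: M_2 = 19, 19 ≡ 19 (mod 31), inverse of 19 mod 31 is 18 (check: 19 × 18 = 342 ≡ 1 (mod 31))
Combine: x ≡ Σ r_i×M_i×(M_i⁻¹ mod m_i) = 7×31×8 + 28×19×18 = 1736 + 9576 = 11312
11312 mod 589 = 121
x ≡ 121 (mod 589)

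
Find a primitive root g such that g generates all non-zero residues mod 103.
p - 1 = 102 has prime divisors 2, 3, 17. h is a primitive root mod 103 iff h^(102/q) ≢ 1 (mod 103) for each such q.
h = 2: 2^51 ≡ 1, 2^34 ≡ 46, 2^6 ≡ 64 (mod 103); 2^51 ≡ 1, so not a primitive root.
h = 3: 3^51 ≡ 102, 3^34 ≡ 1, 3^6 ≡ 8 (mod 103); 3^34 ≡ 1, so not a primitive root.
h = 4: 4^51 ≡ 1, 4^34 ≡ 56, 4^6 ≡ 79 (mod 103); 4^51 ≡ 1, so not a primitive root.
h = 5: 5^51 ≡ 102, 5^34 ≡ 56, 5^6 ≡ 72 (mod 103); none is 1, so 5 has order 102 and is a primitive root.
The smallest primitive root mod 103 is g = 5.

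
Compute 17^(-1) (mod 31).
17^(-1) ≡ 11 (mod 31). Verification: 17 × 11 = 187 ≡ 1 (mod 31)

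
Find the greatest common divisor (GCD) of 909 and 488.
1

Using the Euclidean algorithm:
909 = 1 × 488 + 421
488 = 1 × 421 + 67
421 = 6 × 67 + 19
67 = 3 × 19 + 10
19 = 1 × 10 + 9
10 = 1 × 9 + 1
9 = 9 × 1 + 0

GCD(909, 488) = 1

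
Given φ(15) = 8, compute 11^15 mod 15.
By Euler: 11^{8} ≡ 1 (mod 15) since gcd(11, 15) = 1. 15 = 1×8 + 7. So 11^{15} ≡ 11^{7} ≡ 11 (mod 15)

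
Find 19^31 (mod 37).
Using repeated squaring. 31 = 16 + 8 + 4 + 2 + 1 (binary 11111). Repeated squaring mod 37: 19^1 ≡ 19; 19^2 ≡ 19² = 361 ≡ 28; 19^4 ≡ 28² = 784 ≡ 7; 19^8 ≡ 7² = 49 ≡ 12; 19^16 ≡ 12² = 144 ≡ 33. Multiply: 19^31 = 19^16 × 19^8 × 19^4 × 19^2 × 19^1 ≡ 33 × 12 × 7 × 28 × 19 (mod 37): 33 × 12 = 396 ≡ 26; 26 × 7 = 182 ≡ 34; 34 × 28 = 952 ≡ 27; 27 × 19 = 513 ≡ 32. So 19^31 ≡ 32 (mod 37).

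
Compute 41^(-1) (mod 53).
41^(-1) ≡ 22 (mod 53). Verification: 41 × 22 = 902 ≡ 1 (mod 53)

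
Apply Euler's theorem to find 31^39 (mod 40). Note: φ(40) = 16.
By Euler: 31^{16} ≡ 1 (mod 40) since gcd(31, 40) = 1. 39 = 2×16 + 7. So 31^{39} ≡ 31^{7} ≡ 31 (mod 40)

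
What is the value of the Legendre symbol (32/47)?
(32/47) = 32^{23} mod 47 = 1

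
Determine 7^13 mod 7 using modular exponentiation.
Using repeated squaring. 7 ≡ 0 (mod 7). 13 = 8 + 4 + 1 (binary 1101). Repeated squaring mod 7: 0^1 ≡ 0; 0^2 ≡ 0² = 0 ≡ 0; 0^4 ≡ 0² = 0 ≡ 0; 0^8 ≡ 0² = 0 ≡ 0. Multiply: 7^13 ≡ 0^8 × 0^4 × 0^1 ≡ 0 × 0 × 0 (mod 7): 0 × 0 = 0 ≡ 0; 0 × 0 = 0 ≡ 0. So 7^13 ≡ 0 (mod 7).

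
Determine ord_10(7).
Powers of 7 mod 10: 7^1≡7, 7^2≡9, 7^3≡3, 7^4≡1. Order = 4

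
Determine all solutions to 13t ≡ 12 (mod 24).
12

Since gcd(13, 24) = 1 divides 12, a solution exists.
Multiply both sides by the inverse of 13 mod 24:
  13^(-1) mod 24 = 13
  x ≡ 13 × 12 ≡ 156 ≡ 12 (mod 24)
Verification: 13 × 12 = 156 = 6 × 24 + 12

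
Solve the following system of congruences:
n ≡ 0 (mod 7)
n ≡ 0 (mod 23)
0

Using the Chinese Remainder Theorem:
M = product of moduli = 161
For equation 1: M_1 = 23, 23 ≡ 2 (mod 7), inverse of 23 mod 7 is 4 (check: 2 × 4 = 8 ≡ 1 (mod 7))
For equation 2: M_2 = 7, 7 ≡ 7 (mod 23), inverse of 7 mod 23 is 10 (check: 7 × 10 = 70 ≡ 1 (mod 23))
Combine: n ≡ Σ r_i×M_i×(M_i⁻¹ mod m_i) = 0×23×4 + 0×7×10 = 0 + 0 = 0
0 mod 161 = 0
n ≡ 0 (mod 161)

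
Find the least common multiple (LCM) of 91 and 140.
1820

First find GCD(91, 140) using the Euclidean algorithm:
91 = 0 × 140 + 91
140 = 1 × 91 + 49
91 = 1 × 49 + 42
49 = 1 × 42 + 7
42 = 6 × 7 + 0
GCD(91, 140) = 7

LCM formula: LCM(a, b) = (a × b) / GCD(a, b)
LCM(91, 140) = (91 × 140) / 7
LCM(91, 140) = 12740 / 7
LCM(91, 140) = 1820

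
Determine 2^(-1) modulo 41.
2^(-1) ≡ 21 (mod 41). Verification: 2 × 21 = 42 ≡ 1 (mod 41)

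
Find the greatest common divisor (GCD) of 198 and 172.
2

Using the Euclidean algorithm:
198 = 1 × 172 + 26
172 = 6 × 26 + 16
26 = 1 × 16 + 10
16 = 1 × 10 + 6
10 = 1 × 6 + 4
6 = 1 × 4 + 2
4 = 2 × 2 + 0

GCD(198, 172) = 2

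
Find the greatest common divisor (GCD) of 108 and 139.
1

Using the Euclidean algorithm:
108 = 0 × 139 + 108
139 = 1 × 108 + 31
108 = 3 × 31 + 15
31 = 2 × 15 + 1
15 = 15 × 1 + 0

GCD(108, 139) = 1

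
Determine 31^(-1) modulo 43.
31^(-1) ≡ 25 (mod 43). Verification: 31 × 25 = 775 ≡ 1 (mod 43)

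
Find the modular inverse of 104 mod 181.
104^(-1) ≡ 47 (mod 181). Verification: 104 × 47 = 4888 ≡ 1 (mod 181)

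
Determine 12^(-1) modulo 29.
12^(-1) ≡ 17 (mod 29). Verification: 12 × 17 = 204 ≡ 1 (mod 29)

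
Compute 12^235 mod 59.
Using Fermat: 12^{58} ≡ 1 (mod 59). 235 ≡ 3 (mod 58). So 12^{235} ≡ 12^{3} ≡ 17 (mod 59)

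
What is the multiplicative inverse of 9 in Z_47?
9^(-1) ≡ 21 (mod 47). Verification: 9 × 21 = 189 ≡ 1 (mod 47)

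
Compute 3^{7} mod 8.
3

Using successive squaring:
Binary expansion of 7: 111
Powers of 3 mod 8 (each is the square of the previous):
  3^1 ≡ 3 (mod 8)
  3^2 ≡ 3² = 9 ≡ 1 (mod 8)
  3^4 ≡ 1² = 1 ≡ 1 (mod 8)
7 = 4 + 2 + 1, so 3^7 = 3^4 × 3^2 × 3^1 ≡ 1 × 1 × 3 (mod 8)
Multiplying step by step:
  1 × 1 = 1 ≡ 1 (mod 8)
  1 × 3 = 3 ≡ 3 (mod 8)
Result: 3^7 ≡ 3 (mod 8)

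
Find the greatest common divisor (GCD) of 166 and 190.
2

Using the Euclidean algorithm:
166 = 0 × 190 + 166
190 = 1 × 166 + 24
166 = 6 × 24 + 22
24 = 1 × 22 + 2
22 = 11 × 2 + 0

GCD(166, 190) = 2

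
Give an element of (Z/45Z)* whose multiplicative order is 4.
8 has order 4 mod 45 since 8^{4} ≡ 1 (mod 45) and no smaller power works.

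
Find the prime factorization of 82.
2 × 41

Divide by primes starting from smallest:
82 ÷ 2 = 41
41 ÷ 41 = 1

82 = 2 × 41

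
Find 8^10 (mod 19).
10 = 8 + 2 (binary 1010). Repeated squaring mod 19: 8^1 ≡ 8; 8^2 ≡ 8² = 64 ≡ 7; 8^4 ≡ 7² = 49 ≡ 11; 8^8 ≡ 11² = 121 ≡ 7. Multiply: 8^10 = 8^8 × 8^2 ≡ 7 × 7 (mod 19): 7 × 7 = 49 ≡ 11. So 8^10 ≡ 11 (mod 19).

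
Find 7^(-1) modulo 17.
5

Using Extended Euclidean Algorithm:
gcd(7, 17) = 1
Bezout coefficients: 7 × 5 + 17 × -2 = 1
So 7 × 5 ≡ 1 (mod 17)
The inverse is 5 mod 17 = 5
Verification: 7 × 5 = 35 = 2 × 17 + 1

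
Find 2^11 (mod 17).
Using repeated squaring. 11 = 8 + 2 + 1 (binary 1011). Repeated squaring mod 17: 2^1 ≡ 2; 2^2 ≡ 2² = 4 ≡ 4; 2^4 ≡ 4² = 16 ≡ 16; 2^8 ≡ 16² = 256 ≡ 1. Multiply: 2^11 = 2^8 × 2^2 × 2^1 ≡ 1 × 4 × 2 (mod 17): 1 × 4 = 4 ≡ 4; 4 × 2 = 8 ≡ 8. So 2^11 ≡ 8 (mod 17).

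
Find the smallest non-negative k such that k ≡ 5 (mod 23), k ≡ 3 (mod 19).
212

Using the Chinese Remainder Theorem:
M = product of moduli = 437
For equation 1: M_1 = 19, 19 ≡ 19 (mod 23), inverse of 19 mod 23 is 17 (check: 19 × 17 = 323 ≡ 1 (mod 23))
For equation 2: M_2 = 23, 23 ≡ 4 (mod 19), inverse of 23 mod 19 is 5 (check: 4 × 5 = 20 ≡ 1 (mod 19))
Combine: k ≡ Σ r_i×M_i×(M_i⁻¹ mod m_i) = 5×19×17 + 3×23×5 = 1615 + 345 = 1960
1960 mod 437 = 212
k ≡ 212 (mod 437)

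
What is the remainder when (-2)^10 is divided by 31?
(-2) ≡ 29 (mod 31). 10 = 8 + 2 (binary 1010). Repeated squaring mod 31: 29^1 ≡ 29; 29^2 ≡ 29² = 841 ≡ 4; 29^4 ≡ 4² = 16 ≡ 16; 29^8 ≡ 16² = 256 ≡ 8. Multiply: (-2)^10 ≡ 29^8 × 29^2 ≡ 8 × 4 (mod 31): 8 × 4 = 32 ≡ 1. So (-2)^10 ≡ 1 (mod 31).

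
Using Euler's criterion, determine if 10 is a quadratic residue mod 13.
By Euler's criterion: 10^{6} ≡ 1 (mod 13). Since this equals 1, 10 is a QR.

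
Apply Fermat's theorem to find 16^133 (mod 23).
By Fermat: 16^{22} ≡ 1 (mod 23). 133 = 6×22 + 1. So 16^{133} ≡ 16^{1} ≡ 16 (mod 23)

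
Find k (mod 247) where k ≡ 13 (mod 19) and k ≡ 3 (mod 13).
M = 19 × 13 = 247. M₁ = 13, y₁ ≡ 3 (mod 19). M₂ = 19, y₂ ≡ 11 (mod 13). k = 13×13×3 + 3×19×11 ≡ 146 (mod 247)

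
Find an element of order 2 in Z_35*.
6 has order 2 mod 35 since 6^{2} ≡ 1 (mod 35) and no smaller power works.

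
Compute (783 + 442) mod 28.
21

(783 + 442) = 1225
1225 mod 28 = 21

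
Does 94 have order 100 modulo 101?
p - 1 = 100 has prime divisors 2, 5. Check 94^(100/q) mod 101 for each: 94^(100/2) = 94^50 ≡ 100, 94^(100/5) = 94^20 ≡ 84 (mod 101). None of these is 1, so 94 has order 100 = φ(101), so it is a primitive root mod 101.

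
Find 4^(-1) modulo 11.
3

Using Extended Euclidean Algorithm:
gcd(4, 11) = 1
Bezout coefficients: 4 × 3 + 11 × -1 = 1
So 4 × 3 ≡ 1 (mod 11)
The inverse is 3 mod 11 = 3
Verification: 4 × 3 = 12 = 1 × 11 + 1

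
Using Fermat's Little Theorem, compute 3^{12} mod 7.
1

By Fermat's Little Theorem, a^(p-1) ≡ 1 (mod p) for prime p and gcd(a, p) = 1
Here p = 7, so 3^6 ≡ 1 (mod 7)
We can reduce the exponent: 12 mod 6 = 0
So 3^12 ≡ 3^0 (mod 7)
Computing: 3^0 mod 7 = 1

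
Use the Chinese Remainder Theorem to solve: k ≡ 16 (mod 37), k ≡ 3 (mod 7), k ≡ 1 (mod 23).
4049

Using the Chinese Remainder Theorem:
M = product of moduli = 5957
For equation 1: M_1 = 161, 161 ≡ 13 (mod 37), inverse of 161 mod 37 is 20 (check: 13 × 20 = 260 ≡ 1 (mod 37))
For equation 2: M_2 = 851, 851 ≡ 4 (mod 7), inverse of 851 mod 7 is 2 (check: 4 × 2 = 8 ≡ 1 (mod 7))
For equation 3: M_3 = 259, 259 ≡ 6 (mod 23), inverse of 259 mod 23 is 4 (check: 6 × 4 = 24 ≡ 1 (mod 23))
Combine: k ≡ Σ r_i×M_i×(M_i⁻¹ mod m_i) = 16×161×20 + 3×851×2 + 1×259×4 = 51520 + 5106 + 1036 = 57662
57662 mod 5957 = 4049
k ≡ 4049 (mod 5957)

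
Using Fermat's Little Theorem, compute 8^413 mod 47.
By Fermat: 8^{46} ≡ 1 (mod 47). 413 = 8×46 + 45. So 8^{413} ≡ 8^{45} ≡ 6 (mod 47)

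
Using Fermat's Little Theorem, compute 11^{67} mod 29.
10

By Fermat's Little Theorem, a^(p-1) ≡ 1 (mod p) for prime p and gcd(a, p) = 1
Here p = 29, so 11^28 ≡ 1 (mod 29)
We can reduce the exponent: 67 mod 28 = 11
So 11^67 ≡ 11^11 (mod 29)
Computing: 11^11 mod 29 = 10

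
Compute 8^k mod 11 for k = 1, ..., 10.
g^1, g^2, ..., g^{10} mod 11: {8, 9, 6, 4, 10, 3, 2, 5, 7, 1}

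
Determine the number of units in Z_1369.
1332

Prime factorization: 1369 = 37^2
Using the formula φ(n) = n × Π(1 - 1/p) for each prime factor p:
φ(1369) = 1369 × (1 - 1/37)
φ(1369) = 1332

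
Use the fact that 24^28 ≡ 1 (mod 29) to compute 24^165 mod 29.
By Fermat: 24^{28} ≡ 1 (mod 29). 165 = 5×28 + 25. So 24^{165} ≡ 24^{25} ≡ 16 (mod 29)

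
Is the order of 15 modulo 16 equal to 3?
No, the actual order is 2, not 3.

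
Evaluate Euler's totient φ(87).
56

Prime factorization: 87 = 3 × 29
Using the formula φ(n) = n × Π(1 - 1/p) for each prime factor p:
φ(87) = 87 × (1 - 1/3) × (1 - 1/29)
φ(87) = 56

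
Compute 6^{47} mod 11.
8

Using successive squaring:
Binary expansion of 47: 101111
Powers of 6 mod 11 (each is the square of the previous):
  6^1 ≡ 6 (mod 11)
  6^2 ≡ 6² = 36 ≡ 3 (mod 11)
  6^4 ≡ 3² = 9 ≡ 9 (mod 11)
  6^8 ≡ 9² = 81 ≡ 4 (mod 11)
  6^16 ≡ 4² = 16 ≡ 5 (mod 11)
  6^32 ≡ 5² = 25 ≡ 3 (mod 11)
47 = 32 + 8 + 4 + 2 + 1, so 6^47 = 6^32 × 6^8 × 6^4 × 6^2 × 6^1 ≡ 3 × 4 × 9 × 3 × 6 (mod 11)
Multiplying step by step:
  3 × 4 = 12 ≡ 1 (mod 11)
  1 × 9 = 9 ≡ 9 (mod 11)
  9 × 3 = 27 ≡ 5 (mod 11)
  5 × 6 = 30 ≡ 8 (mod 11)
Result: 6^47 ≡ 8 (mod 11)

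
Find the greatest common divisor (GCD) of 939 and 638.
1

Using the Euclidean algorithm:
939 = 1 × 638 + 301
638 = 2 × 301 + 36
301 = 8 × 36 + 13
36 = 2 × 13 + 10
13 = 1 × 10 + 3
10 = 3 × 3 + 1
3 = 3 × 1 + 0

GCD(939, 638) = 1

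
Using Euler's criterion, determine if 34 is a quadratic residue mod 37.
By Euler's criterion: 34^{18} ≡ 1 (mod 37). Since this equals 1, 34 is a QR.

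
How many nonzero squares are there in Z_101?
For prime 101, there are (p-1)/2 = (101-1)/2 = 50 quadratic residues (excluding 0).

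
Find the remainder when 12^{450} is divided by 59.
By Fermat: 12^{58} ≡ 1 (mod 59). 450 = 7×58 + 44. So 12^{450} ≡ 12^{44} ≡ 22 (mod 59)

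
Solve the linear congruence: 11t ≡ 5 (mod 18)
7

Since gcd(11, 18) = 1 divides 5, a solution exists.
Multiply both sides by the inverse of 11 mod 18:
  11^(-1) mod 18 = 5
  x ≡ 5 × 5 ≡ 25 ≡ 7 (mod 18)
Verification: 11 × 7 = 77 = 4 × 18 + 5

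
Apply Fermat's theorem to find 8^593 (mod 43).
By Fermat: 8^{42} ≡ 1 (mod 43). 593 ≡ 5 (mod 42). So 8^{593} ≡ 8^{5} ≡ 2 (mod 43)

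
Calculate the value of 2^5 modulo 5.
5 = 4 + 1 (binary 101). Repeated squaring mod 5: 2^1 ≡ 2; 2^2 ≡ 2² = 4 ≡ 4; 2^4 ≡ 4² = 16 ≡ 1. Multiply: 2^5 = 2^4 × 2^1 ≡ 1 × 2 (mod 5): 1 × 2 = 2 ≡ 2. So 2^5 ≡ 2 (mod 5).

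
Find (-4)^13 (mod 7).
Using Fermat: (-4)^{6} ≡ 1 (mod 7). 13 ≡ 1 (mod 6). So (-4)^{13} ≡ (-4)^{1} ≡ 3 (mod 7)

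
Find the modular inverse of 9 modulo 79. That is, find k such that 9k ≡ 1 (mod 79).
44

Using Extended Euclidean Algorithm:
gcd(9, 79) = 1
Bezout coefficients: 9 × -35 + 79 × 4 = 1
So 9 × -35 ≡ 1 (mod 79)
The inverse is -35 mod 79 = 44
Verification: 9 × 44 = 396 = 5 × 79 + 1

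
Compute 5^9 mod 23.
9 = 8 + 1 (binary 1001). Repeated squaring mod 23: 5^1 ≡ 5; 5^2 ≡ 5² = 25 ≡ 2; 5^4 ≡ 2² = 4 ≡ 4; 5^8 ≡ 4² = 16 ≡ 16. Multiply: 5^9 = 5^8 × 5^1 ≡ 16 × 5 (mod 23): 16 × 5 = 80 ≡ 11. So 5^9 ≡ 11 (mod 23).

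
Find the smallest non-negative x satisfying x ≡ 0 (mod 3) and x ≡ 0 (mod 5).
M = 3 × 5 = 15. M₁ = 5, y₁ ≡ 2 (mod 3). M₂ = 3, y₂ ≡ 2 (mod 5). x = 0×5×2 + 0×3×2 ≡ 0 (mod 15)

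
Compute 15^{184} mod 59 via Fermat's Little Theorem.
19

By Fermat's Little Theorem, a^(p-1) ≡ 1 (mod p) for prime p and gcd(a, p) = 1
Here p = 59, so 15^58 ≡ 1 (mod 59)
We can reduce the exponent: 184 mod 58 = 10
So 15^184 ≡ 15^10 (mod 59)
Computing: 15^10 mod 59 = 19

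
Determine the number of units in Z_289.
272

Prime factorization: 289 = 17^2
Using the formula φ(n) = n × Π(1 - 1/p) for each prime factor p:
φ(289) = 289 × (1 - 1/17)
φ(289) = 272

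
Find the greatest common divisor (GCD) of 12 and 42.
6

Using the Euclidean algorithm:
12 = 0 × 42 + 12
42 = 3 × 12 + 6
12 = 2 × 6 + 0

GCD(12, 42) = 6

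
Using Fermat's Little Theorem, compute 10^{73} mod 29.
15

By Fermat's Little Theorem, a^(p-1) ≡ 1 (mod p) for prime p and gcd(a, p) = 1
Here p = 29, so 10^28 ≡ 1 (mod 29)
We can reduce the exponent: 73 mod 28 = 17
So 10^73 ≡ 10^17 (mod 29)
Computing: 10^17 mod 29 = 15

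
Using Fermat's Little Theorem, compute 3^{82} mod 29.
13

By Fermat's Little Theorem, a^(p-1) ≡ 1 (mod p) for prime p and gcd(a, p) = 1
Here p = 29, so 3^28 ≡ 1 (mod 29)
We can reduce the exponent: 82 mod 28 = 26
So 3^82 ≡ 3^26 (mod 29)
Computing: 3^26 mod 29 = 13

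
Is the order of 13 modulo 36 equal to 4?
No, the actual order is 3, not 4.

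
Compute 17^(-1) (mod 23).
17^(-1) ≡ 19 (mod 23). Verification: 17 × 19 = 323 ≡ 1 (mod 23)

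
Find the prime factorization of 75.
3 × 5^2

Divide by primes starting from smallest:
75 ÷ 3 = 25
25 ÷ 5 = 5
5 ÷ 5 = 1

75 = 3 × 5^2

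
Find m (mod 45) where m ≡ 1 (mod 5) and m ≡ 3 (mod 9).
M = 5 × 9 = 45. M₁ = 9, y₁ ≡ 4 (mod 5). M₂ = 5, y₂ ≡ 2 (mod 9). m = 1×9×4 + 3×5×2 ≡ 21 (mod 45)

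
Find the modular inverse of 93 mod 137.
93^(-1) ≡ 28 (mod 137). Verification: 93 × 28 = 2604 ≡ 1 (mod 137)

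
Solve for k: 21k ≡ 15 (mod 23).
4

Since gcd(21, 23) = 1 divides 15, a solution exists.
Multiply both sides by the inverse of 21 mod 23:
  21^(-1) mod 23 = 11
  x ≡ 11 × 15 ≡ 165 ≡ 4 (mod 23)
Verification: 21 × 4 = 84 = 3 × 23 + 15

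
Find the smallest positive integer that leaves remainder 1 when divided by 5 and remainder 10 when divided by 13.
M = 5 × 13 = 65. M₁ = 13, y₁ ≡ 2 (mod 5). M₂ = 5, y₂ ≡ 8 (mod 13). k = 1×13×2 + 10×5×8 ≡ 36 (mod 65). The smallest positive such number is 36.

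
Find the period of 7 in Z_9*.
Powers of 7 mod 9: 7^1≡7, 7^2≡4, 7^3≡1. Order = 3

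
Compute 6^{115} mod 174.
42

Using successive squaring:
Binary expansion of 115: 1110011
Powers of 6 mod 174 (each is the square of the previous):
  6^1 ≡ 6 (mod 174)
  6^2 ≡ 6² = 36 ≡ 36 (mod 174)
  6^4 ≡ 36² = 1296 ≡ 78 (mod 174)
  6^8 ≡ 78² = 6084 ≡ 168 (mod 174)
  6^16 ≡ 168² = 28224 ≡ 36 (mod 174)
  6^32 ≡ 36² = 1296 ≡ 78 (mod 174)
  6^64 ≡ 78² = 6084 ≡ 168 (mod 174)
115 = 64 + 32 + 16 + 2 + 1, so 6^115 = 6^64 × 6^32 × 6^16 × 6^2 × 6^1 ≡ 168 × 78 × 36 × 36 × 6 (mod 174)
Multiplying step by step:
  168 × 78 = 13104 ≡ 54 (mod 174)
  54 × 36 = 1944 ≡ 30 (mod 174)
  30 × 36 = 1080 ≡ 36 (mod 174)
  36 × 6 = 216 ≡ 42 (mod 174)
Result: 6^115 ≡ 42 (mod 174)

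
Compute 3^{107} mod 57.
51

Using successive squaring:
Binary expansion of 107: 1101011
Powers of 3 mod 57 (each is the square of the previous):
  3^1 ≡ 3 (mod 57)
  3^2 ≡ 3² = 9 ≡ 9 (mod 57)
  3^4 ≡ 9² = 81 ≡ 24 (mod 57)
  3^8 ≡ 24² = 576 ≡ 6 (mod 57)
  3^16 ≡ 6² = 36 ≡ 36 (mod 57)
  3^32 ≡ 36² = 1296 ≡ 42 (mod 57)
  3^64 ≡ 42² = 1764 ≡ 54 (mod 57)
107 = 64 + 32 + 8 + 2 + 1, so 3^107 = 3^64 × 3^32 × 3^8 × 3^2 × 3^1 ≡ 54 × 42 × 6 × 9 × 3 (mod 57)
Multiplying step by step:
  54 × 42 = 2268 ≡ 45 (mod 57)
  45 × 6 = 270 ≡ 42 (mod 57)
  42 × 9 = 378 ≡ 36 (mod 57)
  36 × 3 = 108 ≡ 51 (mod 57)
Result: 3^107 ≡ 51 (mod 57)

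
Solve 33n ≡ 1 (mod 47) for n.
10

Using Extended Euclidean Algorithm:
gcd(33, 47) = 1
Bezout coefficients: 33 × 10 + 47 × -7 = 1
So 33 × 10 ≡ 1 (mod 47)
The inverse is 10 mod 47 = 10
Verification: 33 × 10 = 330 = 7 × 47 + 1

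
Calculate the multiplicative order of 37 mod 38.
Powers of 37 mod 38: 37^1≡37, 37^2≡1. Order = 2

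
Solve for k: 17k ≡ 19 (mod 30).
17

Since gcd(17, 30) = 1 divides 19, a solution exists.
Multiply both sides by the inverse of 17 mod 30:
  17^(-1) mod 30 = 23
  x ≡ 23 × 19 ≡ 437 ≡ 17 (mod 30)
Verification: 17 × 17 = 289 = 9 × 30 + 19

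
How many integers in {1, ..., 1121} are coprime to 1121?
1044

Prime factorization: 1121 = 19 × 59
Using the formula φ(n) = n × Π(1 - 1/p) for each prime factor p:
φ(1121) = 1121 × (1 - 1/19) × (1 - 1/59)
φ(1121) = 1044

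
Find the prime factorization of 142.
2 × 71

Divide by primes starting from smallest:
142 ÷ 2 = 71
71 ÷ 71 = 1

142 = 2 × 71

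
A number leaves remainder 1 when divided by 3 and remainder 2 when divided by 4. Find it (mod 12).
M = 3 × 4 = 12. M₁ = 4, y₁ ≡ 1 (mod 3). M₂ = 3, y₂ ≡ 3 (mod 4). t = 1×4×1 + 2×3×3 ≡ 10 (mod 12)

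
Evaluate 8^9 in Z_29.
9 = 8 + 1 (binary 1001). Repeated squaring mod 29: 8^1 ≡ 8; 8^2 ≡ 8² = 64 ≡ 6; 8^4 ≡ 6² = 36 ≡ 7; 8^8 ≡ 7² = 49 ≡ 20. Multiply: 8^9 = 8^8 × 8^1 ≡ 20 × 8 (mod 29): 20 × 8 = 160 ≡ 15. So 8^9 ≡ 15 (mod 29).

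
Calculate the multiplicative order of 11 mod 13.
Powers of 11 mod 13: 11^1≡11, 11^2≡4, 11^3≡5, 11^4≡3, 11^5≡7, 11^6≡12, 11^7≡2, 11^8≡9, 11^9≡8, 11^10≡10, 11^11≡6, 11^12≡1. Order = 12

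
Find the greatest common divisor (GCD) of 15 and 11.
1

Using the Euclidean algorithm:
15 = 1 × 11 + 4
11 = 2 × 4 + 3
4 = 1 × 3 + 1
3 = 3 × 1 + 0

GCD(15, 11) = 1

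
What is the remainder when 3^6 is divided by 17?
6 = 4 + 2 (binary 110). Repeated squaring mod 17: 3^1 ≡ 3; 3^2 ≡ 3² = 9 ≡ 9; 3^4 ≡ 9² = 81 ≡ 13. Multiply: 3^6 = 3^4 × 3^2 ≡ 13 × 9 (mod 17): 13 × 9 = 117 ≡ 15. So 3^6 ≡ 15 (mod 17).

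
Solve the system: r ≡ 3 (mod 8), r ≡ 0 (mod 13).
M = 8 × 13 = 104. M₁ = 13, y₁ ≡ 5 (mod 8). M₂ = 8, y₂ ≡ 5 (mod 13). r = 3×13×5 + 0×8×5 ≡ 91 (mod 104)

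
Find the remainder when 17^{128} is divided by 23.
By Fermat: 17^{22} ≡ 1 (mod 23). 128 = 5×22 + 18. So 17^{128} ≡ 17^{18} ≡ 3 (mod 23)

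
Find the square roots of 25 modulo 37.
The square roots of 25 mod 37 are 5 and 32. Verify: 5² = 25 ≡ 25 (mod 37)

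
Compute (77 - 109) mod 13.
7

(77 - 109) = -32
-32 mod 13 = 7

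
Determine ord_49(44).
Powers of 44 mod 49: 44^1≡44, 44^2≡25, 44^3≡22, 44^4≡37, 44^5≡11, 44^6≡43, 44^7≡30, 44^8≡46, 44^9≡15, 44^10≡23, 44^11≡32, 44^12≡36, 44^13≡16, 44^14≡18, 44^15≡8, 44^16≡9, 44^17≡4, 44^18≡29, 44^19≡2, 44^20≡39, 44^21≡1. Order = 21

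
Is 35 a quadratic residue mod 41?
By Euler's criterion: 35^{20} ≡ 40 (mod 41). Since this equals -1 (≡ 40), 35 is not a QR.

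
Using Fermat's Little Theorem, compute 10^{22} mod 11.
1

By Fermat's Little Theorem, a^(p-1) ≡ 1 (mod p) for prime p and gcd(a, p) = 1
Here p = 11, so 10^10 ≡ 1 (mod 11)
We can reduce the exponent: 22 mod 10 = 2
So 10^22 ≡ 10^2 (mod 11)
Computing: 10^2 mod 11 = 1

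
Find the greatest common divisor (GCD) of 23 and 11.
1

Using the Euclidean algorithm:
23 = 2 × 11 + 1
11 = 11 × 1 + 0

GCD(23, 11) = 1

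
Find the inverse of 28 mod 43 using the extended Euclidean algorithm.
Extended GCD: 28(20) + 43(-13) = 1. So 28^(-1) ≡ 20 ≡ 20 (mod 43). Verify: 28 × 20 = 560 ≡ 1 (mod 43)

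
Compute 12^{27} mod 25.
8

Using successive squaring:
Binary expansion of 27: 11011
Powers of 12 mod 25 (each is the square of the previous):
  12^1 ≡ 12 (mod 25)
  12^2 ≡ 12² = 144 ≡ 19 (mod 25)
  12^4 ≡ 19² = 361 ≡ 11 (mod 25)
  12^8 ≡ 11² = 121 ≡ 21 (mod 25)
  12^16 ≡ 21² = 441 ≡ 16 (mod 25)
27 = 16 + 8 + 2 + 1, so 12^27 = 12^16 × 12^8 × 12^2 × 12^1 ≡ 16 × 21 × 19 × 12 (mod 25)
Multiplying step by step:
  16 × 21 = 336 ≡ 11 (mod 25)
  11 × 19 = 209 ≡ 9 (mod 25)
  9 × 12 = 108 ≡ 8 (mod 25)
Result: 12^27 ≡ 8 (mod 25)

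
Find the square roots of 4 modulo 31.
The square roots of 4 mod 31 are 2 and 29. Verify: 2² = 4 ≡ 4 (mod 31)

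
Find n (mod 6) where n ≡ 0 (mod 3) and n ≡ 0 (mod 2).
M = 3 × 2 = 6. M₁ = 2, y₁ ≡ 2 (mod 3). M₂ = 3, y₂ ≡ 1 (mod 2). n = 0×2×2 + 0×3×1 ≡ 0 (mod 6)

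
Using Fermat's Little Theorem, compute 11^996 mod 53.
By Fermat: 11^{52} ≡ 1 (mod 53). 996 ≡ 8 (mod 52). So 11^{996} ≡ 11^{8} ≡ 10 (mod 53)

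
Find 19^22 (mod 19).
Using repeated squaring. 19 ≡ 0 (mod 19). 22 = 16 + 4 + 2 (binary 10110). Repeated squaring mod 19: 0^1 ≡ 0; 0^2 ≡ 0² = 0 ≡ 0; 0^4 ≡ 0² = 0 ≡ 0; 0^8 ≡ 0² = 0 ≡ 0; 0^16 ≡ 0² = 0 ≡ 0. Multiply: 19^22 ≡ 0^16 × 0^4 × 0^2 ≡ 0 × 0 × 0 (mod 19): 0 × 0 = 0 ≡ 0; 0 × 0 = 0 ≡ 0. So 19^22 ≡ 0 (mod 19).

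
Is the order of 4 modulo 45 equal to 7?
No, the actual order is 6, not 7.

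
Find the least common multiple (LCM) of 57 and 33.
627

First find GCD(57, 33) using the Euclidean algorithm:
57 = 1 × 33 + 24
33 = 1 × 24 + 9
24 = 2 × 9 + 6
9 = 1 × 6 + 3
6 = 2 × 3 + 0
GCD(57, 33) = 3

LCM formula: LCM(a, b) = (a × b) / GCD(a, b)
LCM(57, 33) = (57 × 33) / 3
LCM(57, 33) = 1881 / 3
LCM(57, 33) = 627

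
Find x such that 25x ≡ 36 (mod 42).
30

Since gcd(25, 42) = 1 divides 36, a solution exists.
Multiply both sides by the inverse of 25 mod 42:
  25^(-1) mod 42 = 37
  x ≡ 37 × 36 ≡ 1332 ≡ 30 (mod 42)
Verification: 25 × 30 = 750 = 17 × 42 + 36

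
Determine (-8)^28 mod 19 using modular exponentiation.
Using Fermat: (-8)^{18} ≡ 1 (mod 19). 28 ≡ 10 (mod 18). So (-8)^{28} ≡ (-8)^{10} ≡ 11 (mod 19)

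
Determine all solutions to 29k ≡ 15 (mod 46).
37

Since gcd(29, 46) = 1 divides 15, a solution exists.
Multiply both sides by the inverse of 29 mod 46:
  29^(-1) mod 46 = 27
  x ≡ 27 × 15 ≡ 405 ≡ 37 (mod 46)
Verification: 29 × 37 = 1073 = 23 × 46 + 15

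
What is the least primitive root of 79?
3

A primitive root g modulo p has order p-1 = 78
Prime divisors of 78: [2, 3, 13]
g is a primitive root iff g^(78/q) ≢ 1 (mod 79) for each prime divisor q
Testing small values:
  g = 2: 2^39 ≡ 1, 2^26 ≡ 23, 2^6 ≡ 64 (mod 79) → 2^39 ≡ 1, not primitive root
  g = 3: 3^39 ≡ 78, 3^26 ≡ 23, 3^6 ≡ 18 (mod 79) → none is 1, primitive root!
The smallest primitive root is 3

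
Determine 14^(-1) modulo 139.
14^(-1) ≡ 10 (mod 139). Verification: 14 × 10 = 140 ≡ 1 (mod 139)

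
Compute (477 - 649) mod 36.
8

(477 - 649) = -172
-172 mod 36 = 8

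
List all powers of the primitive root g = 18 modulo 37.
g^1, g^2, ..., g^{36} mod 37: {18, 28, 23, 7, 15, 11, 13, 12, 31, 3, 17, 10, 32, 21, 8, 33, 2, 36, 19, 9, 14, 30, 22, 26, 24, 25, 6, 34, 20, 27, 5, 16, 29, 4, 35, 1}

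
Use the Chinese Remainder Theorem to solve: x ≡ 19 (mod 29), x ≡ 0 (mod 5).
135

Using the Chinese Remainder Theorem:
M = product of moduli = 145
For equation 1: M_1 = 5, 5 ≡ 5 (mod 29), inverse of 5 mod 29 is 6 (check: 5 × 6 = 30 ≡ 1 (mod 29))
For equation 2: M_2 = 29, 29 ≡ 4 (mod 5), inverse of 29 mod 5 is 4 (check: 4 × 4 = 16 ≡ 1 (mod 5))
Combine: x ≡ Σ r_i×M_i×(M_i⁻¹ mod m_i) = 19×5×6 + 0×29×4 = 570 + 0 = 570
570 mod 145 = 135
x ≡ 135 (mod 145)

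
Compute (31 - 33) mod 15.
13

(31 - 33) = -2
-2 mod 15 = 13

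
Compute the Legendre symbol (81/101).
(81/101) = 81^{50} mod 101 = 1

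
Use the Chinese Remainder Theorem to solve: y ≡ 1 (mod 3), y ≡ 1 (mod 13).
M = 3 × 13 = 39. M₁ = 13, y₁ ≡ 1 (mod 3). M₂ = 3, y₂ ≡ 9 (mod 13). y = 1×13×1 + 1×3×9 ≡ 1 (mod 39)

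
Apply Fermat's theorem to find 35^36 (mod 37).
By Fermat's Little Theorem, 35^{36} ≡ 1 (mod 37) since 37 is prime and gcd(35, 37) = 1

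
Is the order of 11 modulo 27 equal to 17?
No, the actual order is 18, not 17.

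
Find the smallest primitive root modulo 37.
2

A primitive root g modulo p has order p-1 = 36
Prime divisors of 36: [2, 3]
g is a primitive root iff g^(36/q) ≢ 1 (mod 37) for each prime divisor q
Testing small values:
  g = 2: 2^18 ≡ 36, 2^12 ≡ 26 (mod 37) → none is 1, primitive root!
The smallest primitive root is 2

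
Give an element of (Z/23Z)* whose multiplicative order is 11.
2 has order 11 mod 23 since 2^{11} ≡ 1 (mod 23) and no smaller power works.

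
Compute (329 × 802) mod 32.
18

(329 × 802) = 263858
263858 mod 32 = 18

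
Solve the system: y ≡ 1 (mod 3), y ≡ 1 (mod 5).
M = 3 × 5 = 15. M₁ = 5, y₁ ≡ 2 (mod 3). M₂ = 3, y₂ ≡ 2 (mod 5). y = 1×5×2 + 1×3×2 ≡ 1 (mod 15)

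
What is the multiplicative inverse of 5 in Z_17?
7

Using Extended Euclidean Algorithm:
gcd(5, 17) = 1
Bezout coefficients: 5 × 7 + 17 × -2 = 1
So 5 × 7 ≡ 1 (mod 17)
The inverse is 7 mod 17 = 7
Verification: 5 × 7 = 35 = 2 × 17 + 1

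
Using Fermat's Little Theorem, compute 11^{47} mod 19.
7

By Fermat's Little Theorem, a^(p-1) ≡ 1 (mod p) for prime p and gcd(a, p) = 1
Here p = 19, so 11^18 ≡ 1 (mod 19)
We can reduce the exponent: 47 mod 18 = 11
So 11^47 ≡ 11^11 (mod 19)
Computing: 11^11 mod 19 = 7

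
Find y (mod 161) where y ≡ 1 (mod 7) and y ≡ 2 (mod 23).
M = 7 × 23 = 161. M₁ = 23, y₁ ≡ 4 (mod 7). M₂ = 7, y₂ ≡ 10 (mod 23). y = 1×23×4 + 2×7×10 ≡ 71 (mod 161)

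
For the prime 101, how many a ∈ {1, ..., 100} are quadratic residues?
For prime 101, there are (p-1)/2 = (101-1)/2 = 50 quadratic residues (excluding 0).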